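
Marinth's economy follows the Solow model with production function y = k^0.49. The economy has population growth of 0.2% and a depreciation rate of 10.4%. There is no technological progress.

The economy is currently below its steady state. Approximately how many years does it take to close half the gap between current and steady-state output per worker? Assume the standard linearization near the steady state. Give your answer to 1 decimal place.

Near the steady state the convergence rate is λ = (1 − α)(n + δ).
λ = (1 − 0.49) × 0.106 = 0.51 × 0.106 = 0.05406
Half-life = ln 2 / λ = 0.6931 / 0.05406 ≈ 12.82 years

t_½ ≈ 12.8 years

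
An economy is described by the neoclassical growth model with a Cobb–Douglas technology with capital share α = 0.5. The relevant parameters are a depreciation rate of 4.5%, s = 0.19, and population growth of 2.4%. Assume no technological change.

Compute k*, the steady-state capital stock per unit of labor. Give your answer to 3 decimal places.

k* ≈ 7.582

In steady state, investment equals break-even investment: s·k^α = (n + δ)·k.
Dividing both sides by k: k^(1−α) = s / (n + δ).
k^0.5 = 0.19 / (0.024 + 0.045) = 0.19 / 0.069 = 2.7536
k* = 2.7536^(1/0.5) ≈ 7.5823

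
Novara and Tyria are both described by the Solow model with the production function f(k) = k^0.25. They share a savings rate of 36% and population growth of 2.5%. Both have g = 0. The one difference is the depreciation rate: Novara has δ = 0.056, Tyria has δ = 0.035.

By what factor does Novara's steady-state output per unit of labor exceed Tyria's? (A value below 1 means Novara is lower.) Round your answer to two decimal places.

Steady-state y* = [s/(n + δ)]^(α/(1−α)), so the ratio is [ (s_N/(n + δ)_N) / (s_T/(n + δ)_T) ]^0.3333.
s_N/(n + δ)_N = 0.36/0.081 = 4.4444; s_T/(n + δ)_T = 0.36/0.060 = 6.0000.
Ratio = (4.4444/6.0000)^0.3333 = 0.7407^0.3333 ≈ 0.9048

y*_N / y*_T ≈ 0.90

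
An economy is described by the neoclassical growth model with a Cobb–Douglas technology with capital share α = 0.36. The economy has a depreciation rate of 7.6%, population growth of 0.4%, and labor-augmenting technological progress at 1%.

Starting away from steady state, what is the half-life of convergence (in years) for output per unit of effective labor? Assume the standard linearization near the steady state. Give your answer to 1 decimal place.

t_½ ≈ 12.0 years

Near the steady state the convergence rate is λ = (1 − α)(n + g + δ).
λ = (1 − 0.36) × 0.090 = 0.64 × 0.090 = 0.0576
Half-life = ln 2 / λ = 0.6931 / 0.0576 ≈ 12.03 years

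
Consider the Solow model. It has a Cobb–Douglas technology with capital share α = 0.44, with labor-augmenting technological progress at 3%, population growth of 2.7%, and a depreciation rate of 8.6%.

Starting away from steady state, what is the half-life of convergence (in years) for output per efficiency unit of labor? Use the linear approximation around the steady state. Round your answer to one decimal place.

Near the steady state the convergence rate is λ = (1 − α)(n + g + δ).
λ = (1 − 0.44) × 0.143 = 0.56 × 0.143 = 0.08008
Half-life = ln 2 / λ = 0.6931 / 0.08008 ≈ 8.66 years

about 8.7 years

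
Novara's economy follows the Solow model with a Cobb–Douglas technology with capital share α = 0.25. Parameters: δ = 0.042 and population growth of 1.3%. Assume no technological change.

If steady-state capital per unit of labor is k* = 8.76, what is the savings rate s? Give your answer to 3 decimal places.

s ≈ 0.280

Steady state requires s·f(k) = (n + δ)·k, i.e. s·k^α = (n + δ)·k.
So s / (n + δ) = (k*)^(1−α) = 8.76^0.75 = 5.0919.
Therefore s = 5.0919 × (n + δ) = 5.0919 × 0.055 = 0.2801.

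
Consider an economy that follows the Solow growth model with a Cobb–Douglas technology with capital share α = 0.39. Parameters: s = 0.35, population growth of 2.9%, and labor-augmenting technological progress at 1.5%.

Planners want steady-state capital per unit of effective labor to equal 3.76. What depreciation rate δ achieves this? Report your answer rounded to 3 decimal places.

δ ≈ 0.112

At the steady state, Δk = 0, so s·k^α = (n + g + δ)·k.
So s / (n + g + δ) = (k*)^(1−α) = 3.76^0.61 = 2.2432.
Therefore n + g + δ = s / 2.2432 = 0.35 / 2.2432 = 0.1560, so δ = 0.1560 − 0.044 = 0.1120.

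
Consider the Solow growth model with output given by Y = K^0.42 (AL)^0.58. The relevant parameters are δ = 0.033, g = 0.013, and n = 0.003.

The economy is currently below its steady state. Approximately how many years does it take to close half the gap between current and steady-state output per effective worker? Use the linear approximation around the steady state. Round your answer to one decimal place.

about 24.4 years

Near the steady state the convergence rate is λ = (1 − α)(n + g + δ).
λ = (1 − 0.42) × 0.049 = 0.58 × 0.049 = 0.02842
Half-life = ln 2 / λ = 0.6931 / 0.02842 ≈ 24.39 years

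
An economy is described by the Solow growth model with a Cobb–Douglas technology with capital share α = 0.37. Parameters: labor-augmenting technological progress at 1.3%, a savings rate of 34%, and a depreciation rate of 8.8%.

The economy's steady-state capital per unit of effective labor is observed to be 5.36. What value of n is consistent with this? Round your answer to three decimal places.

n ≈ 0.017

At the steady state, Δk = 0, so s·k^α = (n + g + δ)·k.
So s / (n + g + δ) = (k*)^(1−α) = 5.36^0.63 = 2.8799.
Therefore n + g + δ = s / 2.8799 = 0.34 / 2.8799 = 0.1181, so n = 0.1181 − 0.101 = 0.0171.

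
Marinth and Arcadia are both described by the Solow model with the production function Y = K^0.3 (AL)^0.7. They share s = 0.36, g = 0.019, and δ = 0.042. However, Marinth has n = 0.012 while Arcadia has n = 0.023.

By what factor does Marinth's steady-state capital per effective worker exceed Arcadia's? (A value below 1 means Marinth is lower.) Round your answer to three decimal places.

Steady-state k* = [s/(n + g + δ)]^(1/(1−α)), so the ratio is [ (s_M/(n + g + δ)_M) / (s_A/(n + g + δ)_A) ]^1.4286.
s_M/(n + g + δ)_M = 0.36/0.073 = 4.9315; s_A/(n + g + δ)_A = 0.36/0.084 = 4.2857.
Ratio = (4.9315/4.2857)^1.4286 = 1.1507^1.4286 ≈ 1.2221

k*_M / k*_A ≈ 1.222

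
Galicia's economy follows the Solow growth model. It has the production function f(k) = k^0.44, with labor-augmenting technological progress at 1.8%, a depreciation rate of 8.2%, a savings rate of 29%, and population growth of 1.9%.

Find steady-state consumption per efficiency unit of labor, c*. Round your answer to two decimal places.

c* = 1.43

Steady state requires s·f(k) = (n + g + δ)·k, i.e. s·k^α = (n + g + δ)·k.
Rearranging, k^(1−α) = s / (n + g + δ).
k^0.56 = 0.29 / (0.019 + 0.018 + 0.082) = 0.29 / 0.119 = 2.4370
k* = 2.4370^(1/0.56) ≈ 4.9070
y* = (k*)^α = 4.9070^0.44 ≈ 2.0135
c* = (1 − s)·y* = (1 − 0.29) × 2.0135 ≈ 1.4296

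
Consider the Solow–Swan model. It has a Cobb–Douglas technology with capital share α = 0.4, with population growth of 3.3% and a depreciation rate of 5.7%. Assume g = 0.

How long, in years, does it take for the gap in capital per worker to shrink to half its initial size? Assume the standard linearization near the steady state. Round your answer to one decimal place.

Near the steady state the convergence rate is λ = (1 − α)(n + δ).
λ = (1 − 0.4) × 0.090 = 0.6 × 0.090 = 0.0540
Half-life = ln 2 / λ = 0.6931 / 0.0540 ≈ 12.84 years

about 12.8 years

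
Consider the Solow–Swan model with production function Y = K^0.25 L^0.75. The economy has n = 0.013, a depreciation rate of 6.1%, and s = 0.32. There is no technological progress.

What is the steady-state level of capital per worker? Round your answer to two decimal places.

At the steady state, Δk = 0, so s·k^α = (n + δ)·k.
Rearranging, k^(1−α) = s / (n + δ).
k^0.75 = 0.32 / (0.013 + 0.061) = 0.32 / 0.074 = 4.3243
k* = 4.3243^(1/0.75) ≈ 7.0451

k* = 7.05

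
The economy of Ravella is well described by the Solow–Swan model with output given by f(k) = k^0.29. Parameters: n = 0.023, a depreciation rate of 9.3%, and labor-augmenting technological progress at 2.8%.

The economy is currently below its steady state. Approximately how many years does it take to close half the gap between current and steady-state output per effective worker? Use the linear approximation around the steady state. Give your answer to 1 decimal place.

Near the steady state the convergence rate is λ = (1 − α)(n + g + δ).
λ = (1 − 0.29) × 0.144 = 0.71 × 0.144 = 0.10224
Half-life = ln 2 / λ = 0.6931 / 0.10224 ≈ 6.78 years

t_½ ≈ 6.8 years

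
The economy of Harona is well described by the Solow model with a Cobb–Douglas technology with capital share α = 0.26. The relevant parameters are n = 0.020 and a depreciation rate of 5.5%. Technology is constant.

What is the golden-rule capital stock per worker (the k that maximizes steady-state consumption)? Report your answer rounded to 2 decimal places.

k_gold ≈ 5.37

The golden rule sets f'(k) = n + δ, i.e. α·k^(α−1) = n + δ.
So k^(1−α) = α / (n + δ) = 0.26 / 0.075 = 3.4667.
k_gold = 3.4667^(1/0.74) ≈ 5.3656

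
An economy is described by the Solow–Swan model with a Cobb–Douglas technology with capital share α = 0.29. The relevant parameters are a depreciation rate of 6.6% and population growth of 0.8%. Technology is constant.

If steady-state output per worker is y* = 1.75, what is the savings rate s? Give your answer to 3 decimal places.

s ≈ 0.291

At the steady state, Δk = 0, so s·k^α = (n + δ)·k.
Since y* = [s/(n + δ)]^(α/(1−α)), we have s/(n + δ) = (y*)^((1−α)/α) = 1.75^2.4483 = 3.9358.
Therefore s = 3.9358 × (n + δ) = 3.9358 × 0.074 = 0.2912.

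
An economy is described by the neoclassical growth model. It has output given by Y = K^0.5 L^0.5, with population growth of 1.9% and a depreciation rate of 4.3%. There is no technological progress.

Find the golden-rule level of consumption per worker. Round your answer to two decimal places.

c_gold ≈ 4.03

At the golden rule, f'(k) = n + δ, so α·k^(α−1) = n + δ and k_gold = (α/(n + δ))^(1/(1−α)).
k_gold = (0.5/0.062)^(1/0.5) = 8.0645^2 ≈ 65.0362
c_gold = f(k_gold) − (n + δ)·k_gold = 8.0645 − 0.062×65.0362 ≈ 4.0323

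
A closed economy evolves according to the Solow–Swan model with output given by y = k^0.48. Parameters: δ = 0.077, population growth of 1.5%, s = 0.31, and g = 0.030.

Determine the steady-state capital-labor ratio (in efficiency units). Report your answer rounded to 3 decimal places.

At the steady state, Δk = 0, so s·k^α = (n + g + δ)·k.
Dividing both sides by k: k^(1−α) = s / (n + g + δ).
k^0.52 = 0.31 / (0.015 + 0.030 + 0.077) = 0.31 / 0.122 = 2.5410
k* = 2.5410^(1/0.52) ≈ 6.0097

k* ≈ 6.010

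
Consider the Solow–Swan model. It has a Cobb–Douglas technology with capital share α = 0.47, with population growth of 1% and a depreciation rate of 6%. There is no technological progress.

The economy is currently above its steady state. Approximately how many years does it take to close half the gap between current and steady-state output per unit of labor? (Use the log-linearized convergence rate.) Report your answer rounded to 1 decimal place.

half-life ≈ 18.7 years

Near the steady state the convergence rate is λ = (1 − α)(n + δ).
λ = (1 − 0.47) × 0.070 = 0.53 × 0.070 = 0.0371
Half-life = ln 2 / λ = 0.6931 / 0.0371 ≈ 18.68 years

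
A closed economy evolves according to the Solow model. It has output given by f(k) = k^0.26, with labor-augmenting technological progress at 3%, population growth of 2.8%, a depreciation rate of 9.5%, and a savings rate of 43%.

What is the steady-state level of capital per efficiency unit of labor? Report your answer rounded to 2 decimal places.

k* ≈ 4.04

Steady state requires s·f(k) = (n + g + δ)·k, i.e. s·k^α = (n + g + δ)·k.
Dividing both sides by k: k^(1−α) = s / (n + g + δ).
k^0.74 = 0.43 / (0.028 + 0.030 + 0.095) = 0.43 / 0.153 = 2.8105
k* = 2.8105^(1/0.74) ≈ 4.0408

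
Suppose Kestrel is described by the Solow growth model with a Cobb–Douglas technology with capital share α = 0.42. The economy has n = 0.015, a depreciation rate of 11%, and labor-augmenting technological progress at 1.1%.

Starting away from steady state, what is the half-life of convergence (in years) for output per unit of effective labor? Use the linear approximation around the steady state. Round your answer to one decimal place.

about 8.8 years

Near the steady state the convergence rate is λ = (1 − α)(n + g + δ).
λ = (1 − 0.42) × 0.136 = 0.58 × 0.136 = 0.07888
Half-life = ln 2 / λ = 0.6931 / 0.07888 ≈ 8.79 years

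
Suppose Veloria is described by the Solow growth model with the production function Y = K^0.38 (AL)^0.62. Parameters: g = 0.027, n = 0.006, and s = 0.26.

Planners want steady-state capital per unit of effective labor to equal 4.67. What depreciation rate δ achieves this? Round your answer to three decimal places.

δ ≈ 0.067

Steady state requires s·f(k) = (n + g + δ)·k, i.e. s·k^α = (n + g + δ)·k.
So s / (n + g + δ) = (k*)^(1−α) = 4.67^0.62 = 2.6000.
Therefore n + g + δ = s / 2.6000 = 0.26 / 2.6000 = 0.1000, so δ = 0.1000 − 0.033 = 0.0670.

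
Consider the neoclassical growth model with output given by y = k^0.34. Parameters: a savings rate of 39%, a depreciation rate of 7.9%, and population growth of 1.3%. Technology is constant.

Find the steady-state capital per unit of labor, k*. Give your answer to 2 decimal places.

k* = 8.92

In steady state, investment equals break-even investment: s·k^α = (n + δ)·k.
Rearranging, k^(1−α) = s / (n + δ).
k^0.66 = 0.39 / (0.013 + 0.079) = 0.39 / 0.092 = 4.2391
k* = 4.2391^(1/0.66) ≈ 8.9210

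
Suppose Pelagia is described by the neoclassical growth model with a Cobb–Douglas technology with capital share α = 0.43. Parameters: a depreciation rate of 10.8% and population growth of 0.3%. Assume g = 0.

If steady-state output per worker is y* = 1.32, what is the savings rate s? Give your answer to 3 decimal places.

In steady state, investment equals break-even investment: s·k^α = (n + δ)·k.
Since y* = [s/(n + δ)]^(α/(1−α)), we have s/(n + δ) = (y*)^((1−α)/α) = 1.32^1.3256 = 1.4449.
Therefore s = 1.4449 × (n + δ) = 1.4449 × 0.111 = 0.1604.

s ≈ 0.160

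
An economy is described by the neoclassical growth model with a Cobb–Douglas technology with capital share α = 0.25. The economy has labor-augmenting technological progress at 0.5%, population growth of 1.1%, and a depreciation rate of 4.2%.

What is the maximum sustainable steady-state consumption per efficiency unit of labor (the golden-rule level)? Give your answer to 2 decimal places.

At the golden rule, f'(k) = n + g + δ, so α·k^(α−1) = n + g + δ and k_gold = (α/(n + g + δ))^(1/(1−α)).
k_gold = (0.25/0.058)^(1/0.75) = 4.3103^1.3333 ≈ 7.0144
c_gold = f(k_gold) − (n + g + δ)·k_gold = 1.6274 − 0.058×7.0144 ≈ 1.2206

c_gold ≈ 1.22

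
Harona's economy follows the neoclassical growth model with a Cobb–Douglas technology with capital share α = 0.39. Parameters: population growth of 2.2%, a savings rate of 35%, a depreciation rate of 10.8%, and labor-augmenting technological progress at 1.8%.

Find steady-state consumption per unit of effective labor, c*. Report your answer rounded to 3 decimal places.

c* = 1.127

In steady state, investment equals break-even investment: s·k^α = (n + g + δ)·k.
Rearranging, k^(1−α) = s / (n + g + δ).
k^0.61 = 0.35 / (0.022 + 0.018 + 0.108) = 0.35 / 0.148 = 2.3649
k* = 2.3649^(1/0.61) ≈ 4.1002
y* = (k*)^α = 4.1002^0.39 ≈ 1.7338
c* = (1 − s)·y* = (1 − 0.35) × 1.7338 ≈ 1.1270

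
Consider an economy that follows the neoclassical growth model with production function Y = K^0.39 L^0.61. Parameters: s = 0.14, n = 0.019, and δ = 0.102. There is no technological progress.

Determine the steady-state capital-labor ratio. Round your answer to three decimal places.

k* = 1.270

In steady state, investment equals break-even investment: s·k^α = (n + δ)·k.
Rearranging, k^(1−α) = s / (n + δ).
k^0.61 = 0.14 / (0.019 + 0.102) = 0.14 / 0.121 = 1.1570
k* = 1.1570^(1/0.61) ≈ 1.2701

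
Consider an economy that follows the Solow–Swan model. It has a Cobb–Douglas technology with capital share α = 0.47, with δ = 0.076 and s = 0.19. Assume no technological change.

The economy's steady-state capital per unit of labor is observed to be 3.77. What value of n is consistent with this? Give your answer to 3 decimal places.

n ≈ 0.018

Steady state requires s·f(k) = (n + δ)·k, i.e. s·k^α = (n + δ)·k.
So s / (n + δ) = (k*)^(1−α) = 3.77^0.53 = 2.0205.
Therefore n + δ = s / 2.0205 = 0.19 / 2.0205 = 0.0940, so n = 0.0940 − 0.076 = 0.0180.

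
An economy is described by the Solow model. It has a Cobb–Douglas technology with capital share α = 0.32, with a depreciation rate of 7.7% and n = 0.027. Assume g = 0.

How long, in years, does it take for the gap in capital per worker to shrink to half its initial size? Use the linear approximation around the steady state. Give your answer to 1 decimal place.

about 9.8 years

Near the steady state the convergence rate is λ = (1 − α)(n + δ).
λ = (1 − 0.32) × 0.104 = 0.68 × 0.104 = 0.07072
Half-life = ln 2 / λ = 0.6931 / 0.07072 ≈ 9.80 years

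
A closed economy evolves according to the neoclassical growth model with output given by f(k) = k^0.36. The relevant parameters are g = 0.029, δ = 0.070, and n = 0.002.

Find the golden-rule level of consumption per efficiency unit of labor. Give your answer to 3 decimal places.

At the golden rule, f'(k) = n + g + δ, so α·k^(α−1) = n + g + δ and k_gold = (α/(n + g + δ))^(1/(1−α)).
k_gold = (0.36/0.101)^(1/0.64) = 3.5644^1.5625 ≈ 7.2858
c_gold = f(k_gold) − (n + g + δ)·k_gold = 2.0441 − 0.101×7.2858 ≈ 1.3082

c_gold ≈ 1.308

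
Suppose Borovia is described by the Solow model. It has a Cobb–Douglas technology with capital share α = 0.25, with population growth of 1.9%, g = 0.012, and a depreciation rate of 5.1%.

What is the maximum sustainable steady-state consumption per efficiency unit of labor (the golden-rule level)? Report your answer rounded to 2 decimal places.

At the golden rule, f'(k) = n + g + δ, so α·k^(α−1) = n + g + δ and k_gold = (α/(n + g + δ))^(1/(1−α)).
k_gold = (0.25/0.082)^(1/0.75) = 3.0488^1.3333 ≈ 4.4207
c_gold = f(k_gold) − (n + g + δ)·k_gold = 1.4500 − 0.082×4.4207 ≈ 1.0875

c_gold ≈ 1.09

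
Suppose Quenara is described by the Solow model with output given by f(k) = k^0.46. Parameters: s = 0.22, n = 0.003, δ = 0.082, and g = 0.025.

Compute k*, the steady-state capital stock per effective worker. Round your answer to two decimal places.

k* = 3.61

In steady state, investment equals break-even investment: s·k^α = (n + g + δ)·k.
Dividing both sides by k: k^(1−α) = s / (n + g + δ).
k^0.54 = 0.22 / (0.003 + 0.025 + 0.082) = 0.22 / 0.110 = 2.0000
k* = 2.0000^(1/0.54) ≈ 3.6096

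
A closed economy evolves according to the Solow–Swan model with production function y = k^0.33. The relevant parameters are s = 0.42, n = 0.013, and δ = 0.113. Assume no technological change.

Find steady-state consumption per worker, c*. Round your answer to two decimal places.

c* = 1.05

Steady state requires s·f(k) = (n + δ)·k, i.e. s·k^α = (n + δ)·k.
Rearranging, k^(1−α) = s / (n + δ).
k^0.67 = 0.42 / (0.013 + 0.113) = 0.42 / 0.126 = 3.3333
k* = 3.3333^(1/0.67) ≈ 6.0313
y* = (k*)^α = 6.0313^0.33 ≈ 1.8094
c* = (1 − s)·y* = (1 − 0.42) × 1.8094 ≈ 1.0495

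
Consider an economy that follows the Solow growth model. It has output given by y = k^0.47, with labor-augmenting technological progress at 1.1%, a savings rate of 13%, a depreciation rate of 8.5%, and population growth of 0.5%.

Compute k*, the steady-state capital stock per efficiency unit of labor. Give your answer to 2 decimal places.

In steady state, investment equals break-even investment: s·k^α = (n + g + δ)·k.
Dividing both sides by k: k^(1−α) = s / (n + g + δ).
k^0.53 = 0.13 / (0.005 + 0.011 + 0.085) = 0.13 / 0.101 = 1.2871
k* = 1.2871^(1/0.53) ≈ 1.6100

k* ≈ 1.61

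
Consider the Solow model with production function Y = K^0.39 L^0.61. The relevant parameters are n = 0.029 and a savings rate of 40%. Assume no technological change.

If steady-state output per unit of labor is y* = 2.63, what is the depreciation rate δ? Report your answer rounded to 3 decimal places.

In steady state, investment equals break-even investment: s·k^α = (n + δ)·k.
Since y* = [s/(n + δ)]^(α/(1−α)), we have s/(n + δ) = (y*)^((1−α)/α) = 2.63^1.5641 = 4.5379.
Therefore n + δ = s / 4.5379 = 0.40 / 4.5379 = 0.0881, so δ = 0.0881 − 0.029 = 0.0591.

δ ≈ 0.059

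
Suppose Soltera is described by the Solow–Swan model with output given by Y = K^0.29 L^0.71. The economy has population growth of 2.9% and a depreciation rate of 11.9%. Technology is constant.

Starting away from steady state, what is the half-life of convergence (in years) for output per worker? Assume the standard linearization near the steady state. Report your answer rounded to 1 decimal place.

Near the steady state the convergence rate is λ = (1 − α)(n + δ).
λ = (1 − 0.29) × 0.148 = 0.71 × 0.148 = 0.10508
Half-life = ln 2 / λ = 0.6931 / 0.10508 ≈ 6.60 years

t_½ ≈ 6.6 years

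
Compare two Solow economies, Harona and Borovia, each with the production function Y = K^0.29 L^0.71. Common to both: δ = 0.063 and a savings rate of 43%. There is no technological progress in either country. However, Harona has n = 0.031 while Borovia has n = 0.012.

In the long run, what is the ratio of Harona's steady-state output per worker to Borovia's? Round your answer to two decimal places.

y*_H / y*_B ≈ 0.91

Steady-state y* = [s/(n + δ)]^(α/(1−α)), so the ratio is [ (s_H/(n + δ)_H) / (s_B/(n + δ)_B) ]^0.4085.
s_H/(n + δ)_H = 0.43/0.094 = 4.5745; s_B/(n + δ)_B = 0.43/0.075 = 5.7333.
Ratio = (4.5745/5.7333)^0.4085 = 0.7979^0.4085 ≈ 0.9119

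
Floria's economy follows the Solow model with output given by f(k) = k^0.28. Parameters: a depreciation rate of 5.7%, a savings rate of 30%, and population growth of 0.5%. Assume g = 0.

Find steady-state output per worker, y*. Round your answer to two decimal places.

y* = 1.85

Steady state requires s·f(k) = (n + δ)·k, i.e. s·k^α = (n + δ)·k.
Dividing both sides by k: k^(1−α) = s / (n + δ).
k^0.72 = 0.30 / (0.005 + 0.057) = 0.30 / 0.062 = 4.8387
k* = 4.8387^(1/0.72) ≈ 8.9333
y* = (k*)^α = 8.9333^0.28 ≈ 1.8462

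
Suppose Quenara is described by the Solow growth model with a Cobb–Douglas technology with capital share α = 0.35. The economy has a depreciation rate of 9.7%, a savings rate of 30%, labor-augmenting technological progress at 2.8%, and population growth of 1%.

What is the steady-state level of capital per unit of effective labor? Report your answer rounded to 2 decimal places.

At the steady state, Δk = 0, so s·k^α = (n + g + δ)·k.
Rearranging, k^(1−α) = s / (n + g + δ).
k^0.65 = 0.30 / (0.010 + 0.028 + 0.097) = 0.30 / 0.135 = 2.2222
k* = 2.2222^(1/0.65) ≈ 3.4160

k* = 3.42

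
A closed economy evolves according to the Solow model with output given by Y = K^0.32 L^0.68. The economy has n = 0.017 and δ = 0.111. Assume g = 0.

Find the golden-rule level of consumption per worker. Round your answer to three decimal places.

At the golden rule, f'(k) = n + δ, so α·k^(α−1) = n + δ and k_gold = (α/(n + δ))^(1/(1−α)).
k_gold = (0.32/0.128)^(1/0.68) = 2.5000^1.4706 ≈ 3.8478
c_gold = f(k_gold) − (n + δ)·k_gold = 1.5391 − 0.128×3.8478 ≈ 1.0466

c_gold ≈ 1.047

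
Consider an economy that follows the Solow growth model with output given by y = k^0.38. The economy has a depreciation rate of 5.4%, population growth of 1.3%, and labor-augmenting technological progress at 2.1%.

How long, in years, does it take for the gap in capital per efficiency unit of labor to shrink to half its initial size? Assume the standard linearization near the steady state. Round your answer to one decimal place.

Near the steady state the convergence rate is λ = (1 − α)(n + g + δ).
λ = (1 − 0.38) × 0.088 = 0.62 × 0.088 = 0.05456
Half-life = ln 2 / λ = 0.6931 / 0.05456 ≈ 12.70 years

half-life ≈ 12.7 years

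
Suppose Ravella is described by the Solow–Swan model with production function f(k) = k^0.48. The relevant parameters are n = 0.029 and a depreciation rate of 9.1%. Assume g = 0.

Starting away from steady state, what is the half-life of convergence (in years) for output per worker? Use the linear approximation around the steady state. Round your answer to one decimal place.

about 11.1 years

Near the steady state the convergence rate is λ = (1 − α)(n + δ).
λ = (1 − 0.48) × 0.120 = 0.52 × 0.120 = 0.0624
Half-life = ln 2 / λ = 0.6931 / 0.0624 ≈ 11.11 years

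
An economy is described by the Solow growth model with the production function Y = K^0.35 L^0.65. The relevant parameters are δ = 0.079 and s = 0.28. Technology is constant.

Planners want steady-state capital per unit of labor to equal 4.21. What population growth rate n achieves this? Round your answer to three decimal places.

Steady state requires s·f(k) = (n + δ)·k, i.e. s·k^α = (n + δ)·k.
So s / (n + δ) = (k*)^(1−α) = 4.21^0.65 = 2.5456.
Therefore n + δ = s / 2.5456 = 0.28 / 2.5456 = 0.1100, so n = 0.1100 − 0.079 = 0.0310.

n ≈ 0.031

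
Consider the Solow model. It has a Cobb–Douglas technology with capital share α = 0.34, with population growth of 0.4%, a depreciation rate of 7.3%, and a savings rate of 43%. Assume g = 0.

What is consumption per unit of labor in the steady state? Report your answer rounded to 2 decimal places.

c* = 1.38

At the steady state, Δk = 0, so s·k^α = (n + δ)·k.
Dividing both sides by k: k^(1−α) = s / (n + δ).
k^0.66 = 0.43 / (0.004 + 0.073) = 0.43 / 0.077 = 5.5844
k* = 5.5844^(1/0.66) ≈ 13.5451
y* = (k*)^α = 13.5451^0.34 ≈ 2.4255
c* = (1 − s)·y* = (1 − 0.43) × 2.4255 ≈ 1.3825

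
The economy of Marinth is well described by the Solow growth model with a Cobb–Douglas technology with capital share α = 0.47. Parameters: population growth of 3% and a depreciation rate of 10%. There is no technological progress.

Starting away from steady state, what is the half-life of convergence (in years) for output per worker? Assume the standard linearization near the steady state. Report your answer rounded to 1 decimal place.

Near the steady state the convergence rate is λ = (1 − α)(n + δ).
λ = (1 − 0.47) × 0.130 = 0.53 × 0.130 = 0.0689
Half-life = ln 2 / λ = 0.6931 / 0.0689 ≈ 10.06 years

about 10.1 years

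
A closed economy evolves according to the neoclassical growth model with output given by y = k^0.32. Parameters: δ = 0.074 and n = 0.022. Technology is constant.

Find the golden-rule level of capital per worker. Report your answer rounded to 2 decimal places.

The golden rule sets f'(k) = n + δ, i.e. α·k^(α−1) = n + δ.
So k^(1−α) = α / (n + δ) = 0.32 / 0.096 = 3.3333.
k_gold = 3.3333^(1/0.68) ≈ 5.8740

k_gold ≈ 5.87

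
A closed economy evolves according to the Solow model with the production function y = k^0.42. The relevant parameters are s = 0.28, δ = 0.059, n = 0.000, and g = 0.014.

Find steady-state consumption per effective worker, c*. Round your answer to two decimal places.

In steady state, investment equals break-even investment: s·k^α = (n + g + δ)·k.
Dividing both sides by k: k^(1−α) = s / (n + g + δ).
k^0.58 = 0.28 / (0.000 + 0.014 + 0.059) = 0.28 / 0.073 = 3.8356
k* = 3.8356^(1/0.58) ≈ 10.1533
y* = (k*)^α = 10.1533^0.42 ≈ 2.6471
c* = (1 − s)·y* = (1 − 0.28) × 2.6471 ≈ 1.9059

c* = 1.91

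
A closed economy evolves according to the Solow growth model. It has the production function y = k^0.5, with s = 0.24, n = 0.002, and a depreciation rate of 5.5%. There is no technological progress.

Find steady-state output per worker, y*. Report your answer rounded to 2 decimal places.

y* = 4.21

At the steady state, Δk = 0, so s·k^α = (n + δ)·k.
Dividing both sides by k: k^(1−α) = s / (n + δ).
k^0.5 = 0.24 / (0.002 + 0.055) = 0.24 / 0.057 = 4.2105
k* = 4.2105^(1/0.5) ≈ 17.7283
y* = (k*)^α = 17.7283^0.5 ≈ 4.2105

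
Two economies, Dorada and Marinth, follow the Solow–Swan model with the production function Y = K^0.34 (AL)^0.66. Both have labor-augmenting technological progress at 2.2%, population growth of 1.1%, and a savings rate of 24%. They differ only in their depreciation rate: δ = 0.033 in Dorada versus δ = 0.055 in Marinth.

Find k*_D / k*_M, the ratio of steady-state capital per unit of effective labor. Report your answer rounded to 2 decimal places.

k*_D / k*_M ≈ 1.55

Steady-state k* = [s/(n + g + δ)]^(1/(1−α)), so the ratio is [ (s_D/(n + g + δ)_D) / (s_M/(n + g + δ)_M) ]^1.5152.
s_D/(n + g + δ)_D = 0.24/0.066 = 3.6364; s_M/(n + g + δ)_M = 0.24/0.088 = 2.7273.
Ratio = (3.6364/2.7273)^1.5152 = 1.3333^1.5152 ≈ 1.5463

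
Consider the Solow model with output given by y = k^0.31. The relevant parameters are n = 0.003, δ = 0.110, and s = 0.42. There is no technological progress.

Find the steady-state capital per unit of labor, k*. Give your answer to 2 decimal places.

At the steady state, Δk = 0, so s·k^α = (n + δ)·k.
Dividing both sides by k: k^(1−α) = s / (n + δ).
k^0.69 = 0.42 / (0.003 + 0.110) = 0.42 / 0.113 = 3.7168
k* = 3.7168^(1/0.69) ≈ 6.7040

k* ≈ 6.70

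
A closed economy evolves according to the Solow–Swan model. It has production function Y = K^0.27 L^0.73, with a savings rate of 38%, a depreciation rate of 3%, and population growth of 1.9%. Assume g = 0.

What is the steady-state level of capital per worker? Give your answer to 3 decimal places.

k* = 16.543

In steady state, investment equals break-even investment: s·k^α = (n + δ)·k.
Dividing both sides by k: k^(1−α) = s / (n + δ).
k^0.73 = 0.38 / (0.019 + 0.030) = 0.38 / 0.049 = 7.7551
k* = 7.7551^(1/0.73) ≈ 16.5429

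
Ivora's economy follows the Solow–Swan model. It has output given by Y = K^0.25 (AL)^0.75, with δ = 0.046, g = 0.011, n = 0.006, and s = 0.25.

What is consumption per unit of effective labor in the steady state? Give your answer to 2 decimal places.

c* = 1.19

Steady state requires s·f(k) = (n + g + δ)·k, i.e. s·k^α = (n + g + δ)·k.
Dividing both sides by k: k^(1−α) = s / (n + g + δ).
k^0.75 = 0.25 / (0.006 + 0.011 + 0.046) = 0.25 / 0.063 = 3.9683
k* = 3.9683^(1/0.75) ≈ 6.2826
y* = (k*)^α = 6.2826^0.25 ≈ 1.5832
c* = (1 − s)·y* = (1 − 0.25) × 1.5832 ≈ 1.1874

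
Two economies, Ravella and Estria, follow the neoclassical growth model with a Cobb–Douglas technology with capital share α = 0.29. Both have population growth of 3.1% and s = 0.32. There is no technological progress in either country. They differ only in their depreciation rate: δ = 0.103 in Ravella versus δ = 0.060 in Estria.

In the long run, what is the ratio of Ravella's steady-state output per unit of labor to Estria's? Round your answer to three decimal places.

Steady-state y* = [s/(n + δ)]^(α/(1−α)), so the ratio is [ (s_R/(n + δ)_R) / (s_E/(n + δ)_E) ]^0.4085.
s_R/(n + δ)_R = 0.32/0.134 = 2.3881; s_E/(n + δ)_E = 0.32/0.091 = 3.5165.
Ratio = (2.3881/3.5165)^0.4085 = 0.6791^0.4085 ≈ 0.8538

y*_R / y*_E ≈ 0.854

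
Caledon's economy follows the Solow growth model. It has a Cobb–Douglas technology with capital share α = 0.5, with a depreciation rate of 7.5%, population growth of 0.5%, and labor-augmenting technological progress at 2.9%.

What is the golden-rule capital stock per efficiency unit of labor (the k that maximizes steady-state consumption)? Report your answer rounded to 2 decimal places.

k_gold ≈ 21.04

The golden rule sets f'(k) = n + g + δ, i.e. α·k^(α−1) = n + g + δ.
So k^(1−α) = α / (n + g + δ) = 0.5 / 0.109 = 4.5872.
k_gold = 4.5872^(1/0.5) ≈ 21.0424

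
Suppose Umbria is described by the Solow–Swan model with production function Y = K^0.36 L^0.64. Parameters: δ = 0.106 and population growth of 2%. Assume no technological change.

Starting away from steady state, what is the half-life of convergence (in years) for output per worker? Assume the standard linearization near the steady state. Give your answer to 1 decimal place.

Near the steady state the convergence rate is λ = (1 − α)(n + δ).
λ = (1 − 0.36) × 0.126 = 0.64 × 0.126 = 0.08064
Half-life = ln 2 / λ = 0.6931 / 0.08064 ≈ 8.59 years

t_½ ≈ 8.6 years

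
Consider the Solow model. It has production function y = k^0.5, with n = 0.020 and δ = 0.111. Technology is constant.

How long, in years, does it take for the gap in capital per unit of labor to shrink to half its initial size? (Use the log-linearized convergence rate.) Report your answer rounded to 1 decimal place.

Near the steady state the convergence rate is λ = (1 − α)(n + δ).
λ = (1 − 0.5) × 0.131 = 0.5 × 0.131 = 0.0655
Half-life = ln 2 / λ = 0.6931 / 0.0655 ≈ 10.58 years

about 10.6 years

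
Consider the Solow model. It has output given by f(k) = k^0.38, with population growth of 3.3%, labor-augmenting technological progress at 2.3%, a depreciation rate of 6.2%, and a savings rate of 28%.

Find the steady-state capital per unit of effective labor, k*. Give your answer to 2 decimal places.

At the steady state, Δk = 0, so s·k^α = (n + g + δ)·k.
Rearranging, k^(1−α) = s / (n + g + δ).
k^0.62 = 0.28 / (0.033 + 0.023 + 0.062) = 0.28 / 0.118 = 2.3729
k* = 2.3729^(1/0.62) ≈ 4.0299

k* ≈ 4.03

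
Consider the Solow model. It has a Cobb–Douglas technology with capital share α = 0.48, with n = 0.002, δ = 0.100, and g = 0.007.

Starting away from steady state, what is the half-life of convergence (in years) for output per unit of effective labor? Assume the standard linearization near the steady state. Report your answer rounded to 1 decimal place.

Near the steady state the convergence rate is λ = (1 − α)(n + g + δ).
λ = (1 − 0.48) × 0.109 = 0.52 × 0.109 = 0.05668
Half-life = ln 2 / λ = 0.6931 / 0.05668 ≈ 12.23 years

t_½ ≈ 12.2 years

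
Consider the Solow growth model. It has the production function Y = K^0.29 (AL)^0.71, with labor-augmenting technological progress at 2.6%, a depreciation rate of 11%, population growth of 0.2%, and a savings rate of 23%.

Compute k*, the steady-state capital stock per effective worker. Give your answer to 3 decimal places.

In steady state, investment equals break-even investment: s·k^α = (n + g + δ)·k.
Rearranging, k^(1−α) = s / (n + g + δ).
k^0.71 = 0.23 / (0.002 + 0.026 + 0.110) = 0.23 / 0.138 = 1.6667
k* = 1.6667^(1/0.71) ≈ 2.0534

k* ≈ 2.053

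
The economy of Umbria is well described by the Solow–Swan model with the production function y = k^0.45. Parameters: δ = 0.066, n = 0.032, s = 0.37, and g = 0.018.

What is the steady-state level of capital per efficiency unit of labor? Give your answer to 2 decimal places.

In steady state, investment equals break-even investment: s·k^α = (n + g + δ)·k.
Dividing both sides by k: k^(1−α) = s / (n + g + δ).
k^0.55 = 0.37 / (0.032 + 0.018 + 0.066) = 0.37 / 0.116 = 3.1897
k* = 3.1897^(1/0.55) ≈ 8.2397

k* = 8.24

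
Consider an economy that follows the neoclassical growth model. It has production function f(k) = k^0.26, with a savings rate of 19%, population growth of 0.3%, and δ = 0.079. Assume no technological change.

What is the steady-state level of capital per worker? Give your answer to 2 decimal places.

In steady state, investment equals break-even investment: s·k^α = (n + δ)·k.
Dividing both sides by k: k^(1−α) = s / (n + δ).
k^0.74 = 0.19 / (0.003 + 0.079) = 0.19 / 0.082 = 2.3171
k* = 2.3171^(1/0.74) ≈ 3.1129

k* = 3.11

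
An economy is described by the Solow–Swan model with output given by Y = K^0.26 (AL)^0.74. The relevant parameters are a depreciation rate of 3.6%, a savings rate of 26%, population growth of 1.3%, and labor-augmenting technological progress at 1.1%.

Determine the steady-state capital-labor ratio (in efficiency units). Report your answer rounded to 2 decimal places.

Steady state requires s·f(k) = (n + g + δ)·k, i.e. s·k^α = (n + g + δ)·k.
Rearranging, k^(1−α) = s / (n + g + δ).
k^0.74 = 0.26 / (0.013 + 0.011 + 0.036) = 0.26 / 0.060 = 4.3333
k* = 4.3333^(1/0.74) ≈ 7.2538

k* = 7.25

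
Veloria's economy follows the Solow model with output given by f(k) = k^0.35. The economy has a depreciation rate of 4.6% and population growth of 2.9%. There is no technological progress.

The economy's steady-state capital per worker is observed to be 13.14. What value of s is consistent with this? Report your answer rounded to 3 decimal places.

Steady state requires s·f(k) = (n + δ)·k, i.e. s·k^α = (n + δ)·k.
So s / (n + δ) = (k*)^(1−α) = 13.14^0.65 = 5.3344.
Therefore s = 5.3344 × (n + δ) = 5.3344 × 0.075 = 0.4001.

s ≈ 0.400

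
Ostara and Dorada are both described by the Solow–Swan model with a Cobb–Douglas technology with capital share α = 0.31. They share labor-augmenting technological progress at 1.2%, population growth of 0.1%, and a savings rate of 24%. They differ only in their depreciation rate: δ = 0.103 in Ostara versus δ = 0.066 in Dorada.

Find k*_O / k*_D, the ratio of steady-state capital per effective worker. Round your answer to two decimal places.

k*_O / k*_D ≈ 0.57

Steady-state k* = [s/(n + g + δ)]^(1/(1−α)), so the ratio is [ (s_O/(n + g + δ)_O) / (s_D/(n + g + δ)_D) ]^1.4493.
s_O/(n + g + δ)_O = 0.24/0.116 = 2.0690; s_D/(n + g + δ)_D = 0.24/0.079 = 3.0380.
Ratio = (2.0690/3.0380)^1.4493 = 0.6810^1.4493 ≈ 0.5730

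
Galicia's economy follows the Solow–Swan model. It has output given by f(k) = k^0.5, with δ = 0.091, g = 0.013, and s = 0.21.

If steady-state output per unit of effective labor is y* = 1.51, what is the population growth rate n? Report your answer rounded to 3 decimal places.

In steady state, investment equals break-even investment: s·k^α = (n + g + δ)·k.
Since y* = [s/(n + g + δ)]^(α/(1−α)), we have s/(n + g + δ) = (y*)^((1−α)/α) = 1.51^1 = 1.5100.
Therefore n + g + δ = s / 1.5100 = 0.21 / 1.5100 = 0.1391, so n = 0.1391 − 0.104 = 0.0351.

n ≈ 0.035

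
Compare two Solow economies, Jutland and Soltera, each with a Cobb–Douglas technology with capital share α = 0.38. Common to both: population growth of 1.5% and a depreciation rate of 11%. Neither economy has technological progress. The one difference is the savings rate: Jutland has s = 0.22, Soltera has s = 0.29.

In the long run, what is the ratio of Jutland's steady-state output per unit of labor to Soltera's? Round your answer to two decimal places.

ratio ≈ 0.84

Steady-state y* = [s/(n + δ)]^(α/(1−α)), so the ratio is [ (s_J/(n + δ)_J) / (s_S/(n + δ)_S) ]^0.6129.
s_J/(n + δ)_J = 0.22/0.125 = 1.7600; s_S/(n + δ)_S = 0.29/0.125 = 2.3200.
Ratio = (1.7600/2.3200)^0.6129 = 0.7586^0.6129 ≈ 0.8442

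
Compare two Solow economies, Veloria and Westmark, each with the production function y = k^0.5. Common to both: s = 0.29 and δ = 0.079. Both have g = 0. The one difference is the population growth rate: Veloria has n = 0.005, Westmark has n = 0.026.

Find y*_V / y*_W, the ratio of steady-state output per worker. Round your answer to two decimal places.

y*_V / y*_W ≈ 1.25

Steady-state y* = [s/(n + δ)]^(α/(1−α)), so the ratio is [ (s_V/(n + δ)_V) / (s_W/(n + δ)_W) ]^1.
s_V/(n + δ)_V = 0.29/0.084 = 3.4524; s_W/(n + δ)_W = 0.29/0.105 = 2.7619.
Ratio = (3.4524/2.7619)^1 = 1.2500^1 ≈ 1.2500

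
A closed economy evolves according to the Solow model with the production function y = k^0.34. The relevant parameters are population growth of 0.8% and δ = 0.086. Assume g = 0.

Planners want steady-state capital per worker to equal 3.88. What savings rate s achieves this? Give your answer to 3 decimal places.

s ≈ 0.230

Steady state requires s·f(k) = (n + δ)·k, i.e. s·k^α = (n + δ)·k.
So s / (n + δ) = (k*)^(1−α) = 3.88^0.66 = 2.4470.
Therefore s = 2.4470 × (n + δ) = 2.4470 × 0.094 = 0.2300.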